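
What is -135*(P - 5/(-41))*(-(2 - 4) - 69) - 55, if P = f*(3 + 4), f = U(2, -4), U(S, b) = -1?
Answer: -2552945/41 ≈ -62267.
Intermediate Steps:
f = -1
P = -7 (P = -(3 + 4) = -1*7 = -7)
-135*(P - 5/(-41))*(-(2 - 4) - 69) - 55 = -135*(-7 - 5/(-41))*(-(2 - 4) - 69) - 55 = -135*(-7 - 5*(-1/41))*(-1*(-2) - 69) - 55 = -135*(-7 + 5/41)*(2 - 69) - 55 = -(-38070)*(-67)/41 - 55 = -135*18894/41 - 55 = -2550690/41 - 55 = -2552945/41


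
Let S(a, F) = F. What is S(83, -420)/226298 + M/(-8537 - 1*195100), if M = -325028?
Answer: 36733829402/23041322913 ≈ 1.5943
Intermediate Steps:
S(83, -420)/226298 + M/(-8537 - 1*195100) = -420/226298 - 325028/(-8537 - 1*195100) = -420*1/226298 - 325028/(-8537 - 195100) = -210/113149 - 325028/(-203637) = -210/113149 - 325028*(-1/203637) = -210/113149 + 325028/203637 = 36733829402/23041322913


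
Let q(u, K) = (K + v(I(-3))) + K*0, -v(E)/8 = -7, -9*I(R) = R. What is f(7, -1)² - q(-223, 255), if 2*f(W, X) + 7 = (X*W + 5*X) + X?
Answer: -211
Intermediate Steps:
f(W, X) = -7/2 + 3*X + W*X/2 (f(W, X) = -7/2 + ((X*W + 5*X) + X)/2 = -7/2 + ((W*X + 5*X) + X)/2 = -7/2 + ((5*X + W*X) + X)/2 = -7/2 + (6*X + W*X)/2 = -7/2 + (3*X + W*X/2) = -7/2 + 3*X + W*X/2)
I(R) = -R/9
v(E) = 56 (v(E) = -8*(-7) = 56)
q(u, K) = 56 + K (q(u, K) = (K + 56) + K*0 = (56 + K) + 0 = 56 + K)
f(7, -1)² - q(-223, 255) = (-7/2 + 3*(-1) + (½)*7*(-1))² - (56 + 255) = (-7/2 - 3 - 7/2)² - 1*311 = (-10)² - 311 = 100 - 311 = -211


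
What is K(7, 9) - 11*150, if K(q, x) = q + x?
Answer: -1634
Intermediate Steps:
K(7, 9) - 11*150 = (7 + 9) - 11*150 = 16 - 1650 = -1634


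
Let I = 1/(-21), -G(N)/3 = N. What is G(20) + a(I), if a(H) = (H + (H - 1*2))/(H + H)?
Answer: -38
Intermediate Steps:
G(N) = -3*N
I = -1/21 ≈ -0.047619
a(H) = (-2 + 2*H)/(2*H) (a(H) = (H + (H - 2))/((2*H)) = (H + (-2 + H))*(1/(2*H)) = (-2 + 2*H)*(1/(2*H)) = (-2 + 2*H)/(2*H))
G(20) + a(I) = -3*20 + (-1 - 1/21)/(-1/21) = -60 - 21*(-22/21) = -60 + 22 = -38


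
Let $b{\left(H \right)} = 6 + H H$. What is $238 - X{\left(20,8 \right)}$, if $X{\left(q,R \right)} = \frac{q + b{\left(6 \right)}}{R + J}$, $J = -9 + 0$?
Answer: $300$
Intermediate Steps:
$J = -9$
$b{\left(H \right)} = 6 + H^{2}$
$X{\left(q,R \right)} = \frac{42 + q}{-9 + R}$ ($X{\left(q,R \right)} = \frac{q + \left(6 + 6^{2}\right)}{R - 9} = \frac{q + \left(6 + 36\right)}{-9 + R} = \frac{q + 42}{-9 + R} = \frac{42 + q}{-9 + R}$)
$238 - X{\left(20,8 \right)} = 238 - \frac{42 + 20}{-9 + 8} = 238 - \frac{1}{-1} \cdot 62 = 238 - \left(-1\right) 62 = 238 - -62 = 238 + 62 = 300$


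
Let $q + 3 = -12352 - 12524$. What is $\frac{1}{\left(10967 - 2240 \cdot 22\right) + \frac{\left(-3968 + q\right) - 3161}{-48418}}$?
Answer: $- \frac{24209}{927503413} \approx -2.6101 \cdot 10^{-5}$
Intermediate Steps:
$q = -24879$ ($q = -3 - 24876 = -24879$)
$\frac{1}{\left(10967 - 2240 \cdot 22\right) + \frac{\left(-3968 + q\right) - 3161}{-48418}} = \frac{1}{\left(10967 - 2240 \cdot 22\right) + \frac{\left(-3968 - 24879\right) - 3161}{-48418}} = \frac{1}{\left(10967 - 49280\right) + \left(-28847 - 3161\right) \left(- \frac{1}{48418}\right)} = \frac{1}{\left(10967 - 49280\right) - - \frac{16004}{24209}} = \frac{1}{-38313 + \frac{16004}{24209}} = \frac{1}{- \frac{927503413}{24209}} = - \frac{24209}{927503413}$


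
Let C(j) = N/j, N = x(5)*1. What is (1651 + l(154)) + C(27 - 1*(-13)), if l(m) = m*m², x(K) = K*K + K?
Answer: 14615663/4 ≈ 3.6539e+6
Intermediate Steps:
x(K) = K + K² (x(K) = K² + K = K + K²)
l(m) = m³
N = 30 (N = (5*(1 + 5))*1 = (5*6)*1 = 30*1 = 30)
C(j) = 30/j
(1651 + l(154)) + C(27 - 1*(-13)) = (1651 + 154³) + 30/(27 - 1*(-13)) = (1651 + 3652264) + 30/(27 + 13) = 3653915 + 30/40 = 3653915 + 30*(1/40) = 3653915 + ¾ = 14615663/4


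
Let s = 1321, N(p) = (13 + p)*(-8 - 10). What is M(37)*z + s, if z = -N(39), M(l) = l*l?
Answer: 1282705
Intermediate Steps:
M(l) = l²
N(p) = -234 - 18*p (N(p) = (13 + p)*(-18) = -234 - 18*p)
z = 936 (z = -(-234 - 18*39) = -(-234 - 702) = -1*(-936) = 936)
M(37)*z + s = 37²*936 + 1321 = 1369*936 + 1321 = 1281384 + 1321 = 1282705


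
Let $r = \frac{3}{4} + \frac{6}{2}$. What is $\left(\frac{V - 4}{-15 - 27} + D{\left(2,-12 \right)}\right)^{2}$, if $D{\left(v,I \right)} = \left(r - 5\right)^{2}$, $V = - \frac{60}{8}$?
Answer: $\frac{380689}{112896} \approx 3.372$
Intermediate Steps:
$r = \frac{15}{4}$ ($r = 3 \cdot \frac{1}{4} + 6 \cdot \frac{1}{2} = \frac{3}{4} + 3 = \frac{15}{4} \approx 3.75$)
$V = - \frac{15}{2}$ ($V = \left(-60\right) \frac{1}{8} = - \frac{15}{2} \approx -7.5$)
$D{\left(v,I \right)} = \frac{25}{16}$ ($D{\left(v,I \right)} = \left(\frac{15}{4} - 5\right)^{2} = \left(- \frac{5}{4}\right)^{2} = \frac{25}{16}$)
$\left(\frac{V - 4}{-15 - 27} + D{\left(2,-12 \right)}\right)^{2} = \left(\frac{- \frac{15}{2} - 4}{-15 - 27} + \frac{25}{16}\right)^{2} = \left(- \frac{23}{2 \left(-42\right)} + \frac{25}{16}\right)^{2} = \left(\left(- \frac{23}{2}\right) \left(- \frac{1}{42}\right) + \frac{25}{16}\right)^{2} = \left(\frac{23}{84} + \frac{25}{16}\right)^{2} = \left(\frac{617}{336}\right)^{2} = \frac{380689}{112896}$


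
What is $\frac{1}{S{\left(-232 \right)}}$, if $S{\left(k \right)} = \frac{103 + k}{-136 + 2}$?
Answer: $\frac{134}{129} \approx 1.0388$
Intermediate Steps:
$S{\left(k \right)} = - \frac{103}{134} - \frac{k}{134}$ ($S{\left(k \right)} = \frac{103 + k}{-134} = \left(103 + k\right) \left(- \frac{1}{134}\right) = - \frac{103}{134} - \frac{k}{134}$)
$\frac{1}{S{\left(-232 \right)}} = \frac{1}{- \frac{103}{134} - - \frac{116}{67}} = \frac{1}{- \frac{103}{134} + \frac{116}{67}} = \frac{1}{\frac{129}{134}} = \frac{134}{129}$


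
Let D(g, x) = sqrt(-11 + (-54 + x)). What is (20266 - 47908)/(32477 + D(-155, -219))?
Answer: -299243078/351585271 + 18428*I*sqrt(71)/351585271 ≈ -0.85112 + 0.00044165*I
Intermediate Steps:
D(g, x) = sqrt(-65 + x)
(20266 - 47908)/(32477 + D(-155, -219)) = (20266 - 47908)/(32477 + sqrt(-65 - 219)) = -27642/(32477 + sqrt(-284)) = -27642/(32477 + 2*I*sqrt(71))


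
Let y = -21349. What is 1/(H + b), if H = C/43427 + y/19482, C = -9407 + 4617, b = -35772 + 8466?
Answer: -846044814/23103120132887 ≈ -3.6620e-5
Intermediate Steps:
b = -27306
C = -4790
H = -1020441803/846044814 (H = -4790/43427 - 21349/19482 = -1020441803/846044814 ≈ -1.2061)
1/(H + b) = 1/(-1020441803/846044814 - 27306) = 1/(-23103120132887/846044814) = -846044814/23103120132887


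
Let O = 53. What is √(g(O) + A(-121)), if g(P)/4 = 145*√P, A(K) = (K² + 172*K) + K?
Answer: 2*√(-1573 + 145*√53) ≈ 45.492*I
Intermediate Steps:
A(K) = K² + 173*K
g(P) = 580*√P (g(P) = 4*(145*√P) = 580*√P)
√(g(O) + A(-121)) = √(580*√53 - 121*(173 - 121)) = √(580*√53 - 121*52) = √(580*√53 - 6292) = √(-6292 + 580*√53)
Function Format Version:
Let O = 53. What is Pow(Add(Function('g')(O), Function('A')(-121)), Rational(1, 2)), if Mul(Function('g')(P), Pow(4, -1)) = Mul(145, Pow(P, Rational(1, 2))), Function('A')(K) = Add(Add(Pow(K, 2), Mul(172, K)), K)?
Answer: Mul(2, Pow(Add(-1573, Mul(145, Pow(53, Rational(1, 2)))), Rational(1, 2))) ≈ Mul(45.492, I)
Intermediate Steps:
Function('A')(K) = Add(Pow(K, 2), Mul(173, K))
Function('g')(P) = Mul(580, Pow(P, Rational(1, 2))) (Function('g')(P) = Mul(4, Mul(145, Pow(P, Rational(1, 2)))) = Mul(580, Pow(P, Rational(1, 2))))
Pow(Add(Function('g')(O), Function('A')(-121)), Rational(1, 2)) = Pow(Add(Mul(580, Pow(53, Rational(1, 2))), Mul(-121, Add(173, -121))), Rational(1, 2)) = Pow(Add(Mul(580, Pow(53, Rational(1, 2))), Mul(-121, 52)), Rational(1, 2)) = Pow(Add(Mul(580, Pow(53, Rational(1, 2))), -6292), Rational(1, 2)) = Pow(Add(-6292, Mul(580, Pow(53, Rational(1, 2)))), Rational(1, 2))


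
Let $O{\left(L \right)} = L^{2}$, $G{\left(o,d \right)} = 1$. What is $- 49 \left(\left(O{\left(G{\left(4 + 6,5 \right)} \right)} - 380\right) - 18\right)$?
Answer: $19453$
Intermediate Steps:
$- 49 \left(\left(O{\left(G{\left(4 + 6,5 \right)} \right)} - 380\right) - 18\right) = - 49 \left(\left(1^{2} - 380\right) - 18\right) = - 49 \left(\left(1 - 380\right) - 18\right) = - 49 \left(-379 - 18\right) = \left(-49\right) \left(-397\right) = 19453$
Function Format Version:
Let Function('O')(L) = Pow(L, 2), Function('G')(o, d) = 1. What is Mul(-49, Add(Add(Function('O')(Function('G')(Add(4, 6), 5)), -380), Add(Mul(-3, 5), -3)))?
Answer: 19453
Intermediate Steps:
Mul(-49, Add(Add(Function('O')(Function('G')(Add(4, 6), 5)), -380), Add(Mul(-3, 5), -3))) = Mul(-49, Add(Add(Pow(1, 2), -380), Add(Mul(-3, 5), -3))) = Mul(-49, Add(Add(1, -380), Add(-15, -3))) = Mul(-49, Add(-379, -18)) = Mul(-49, -397) = 19453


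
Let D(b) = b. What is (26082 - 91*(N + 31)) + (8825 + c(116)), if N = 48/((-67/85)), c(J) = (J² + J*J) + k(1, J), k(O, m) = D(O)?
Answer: 4324213/67 ≈ 64541.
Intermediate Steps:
k(O, m) = O
c(J) = 1 + 2*J² (c(J) = (J² + J*J) + 1 = (J² + J²) + 1 = 2*J² + 1 = 1 + 2*J²)
N = -4080/67 (N = 48/((-67*1/85)) = 48/(-67/85) = 48*(-85/67) = -4080/67 ≈ -60.896)
(26082 - 91*(N + 31)) + (8825 + c(116)) = (26082 - 91*(-4080/67 + 31)) + (8825 + (1 + 2*116²)) = (26082 - 91*(-2003/67)) + (8825 + (1 + 2*13456)) = (26082 + 182273/67) + (8825 + (1 + 26912)) = 1929767/67 + (8825 + 26913) = 1929767/67 + 35738 = 4324213/67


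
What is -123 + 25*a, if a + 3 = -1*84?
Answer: -2298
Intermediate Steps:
a = -87 (a = -3 - 1*84 = -3 - 84 = -87)
-123 + 25*a = -123 + 25*(-87) = -123 - 2175 = -2298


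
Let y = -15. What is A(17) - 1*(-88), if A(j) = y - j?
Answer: 56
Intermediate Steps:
A(j) = -15 - j
A(17) - 1*(-88) = (-15 - 1*17) - 1*(-88) = (-15 - 17) + 88 = -32 + 88 = 56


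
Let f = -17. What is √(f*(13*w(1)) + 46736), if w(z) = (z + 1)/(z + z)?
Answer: √46515 ≈ 215.67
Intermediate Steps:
w(z) = (1 + z)/(2*z) (w(z) = (1 + z)/((2*z)) = (1 + z)*(1/(2*z)) = (1 + z)/(2*z))
√(f*(13*w(1)) + 46736) = √(-221*(½)*(1 + 1)/1 + 46736) = √(-221*(½)*1*2 + 46736) = √(-221 + 46736) = √46515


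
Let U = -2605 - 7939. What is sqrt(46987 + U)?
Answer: sqrt(36443) ≈ 190.90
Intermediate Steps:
U = -10544
sqrt(46987 + U) = sqrt(46987 - 10544) = sqrt(36443)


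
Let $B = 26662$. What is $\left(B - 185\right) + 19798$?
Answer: $46275$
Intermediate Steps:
$\left(B - 185\right) + 19798 = \left(26662 - 185\right) + 19798 = 26477 + 19798 = 46275$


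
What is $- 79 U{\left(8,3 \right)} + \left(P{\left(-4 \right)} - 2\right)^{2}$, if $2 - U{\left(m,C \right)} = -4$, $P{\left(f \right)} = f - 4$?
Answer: $-374$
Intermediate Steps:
$P{\left(f \right)} = -4 + f$
$U{\left(m,C \right)} = 6$ ($U{\left(m,C \right)} = 2 - -4 = 2 + 4 = 6$)
$- 79 U{\left(8,3 \right)} + \left(P{\left(-4 \right)} - 2\right)^{2} = \left(-79\right) 6 + \left(\left(-4 - 4\right) - 2\right)^{2} = -474 + \left(-8 - 2\right)^{2} = -474 + \left(-10\right)^{2} = -474 + 100 = -374$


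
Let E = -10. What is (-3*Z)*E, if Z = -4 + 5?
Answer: 30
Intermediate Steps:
Z = 1
(-3*Z)*E = -3*1*(-10) = -3*(-10) = 30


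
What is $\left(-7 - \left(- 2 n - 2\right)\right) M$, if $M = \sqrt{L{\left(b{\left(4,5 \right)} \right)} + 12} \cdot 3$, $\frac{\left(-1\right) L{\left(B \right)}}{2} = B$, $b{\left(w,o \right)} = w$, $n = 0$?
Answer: $-30$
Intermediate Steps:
$L{\left(B \right)} = - 2 B$
$M = 6$ ($M = \sqrt{\left(-2\right) 4 + 12} \cdot 3 = \sqrt{-8 + 12} \cdot 3 = \sqrt{4} \cdot 3 = 2 \cdot 3 = 6$)
$\left(-7 - \left(- 2 n - 2\right)\right) M = \left(-7 - \left(\left(-2\right) 0 - 2\right)\right) 6 = \left(-7 - \left(0 - 2\right)\right) 6 = \left(-7 - -2\right) 6 = \left(-7 + 2\right) 6 = \left(-5\right) 6 = -30$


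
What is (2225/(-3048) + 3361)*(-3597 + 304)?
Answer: -33727245179/3048 ≈ -1.1065e+7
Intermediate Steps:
(2225/(-3048) + 3361)*(-3597 + 304) = (2225*(-1/3048) + 3361)*(-3293) = (-2225/3048 + 3361)*(-3293) = (10242103/3048)*(-3293) = -33727245179/3048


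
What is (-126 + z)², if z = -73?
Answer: 39601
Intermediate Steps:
(-126 + z)² = (-126 - 73)² = (-199)² = 39601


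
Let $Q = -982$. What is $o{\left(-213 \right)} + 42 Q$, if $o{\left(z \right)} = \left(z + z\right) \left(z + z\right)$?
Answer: $140232$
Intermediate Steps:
$o{\left(z \right)} = 4 z^{2}$ ($o{\left(z \right)} = 2 z 2 z = 4 z^{2}$)
$o{\left(-213 \right)} + 42 Q = 4 \left(-213\right)^{2} + 42 \left(-982\right) = 4 \cdot 45369 - 41244 = 181476 - 41244 = 140232$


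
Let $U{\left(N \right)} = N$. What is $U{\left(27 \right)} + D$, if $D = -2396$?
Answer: $-2369$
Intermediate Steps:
$U{\left(27 \right)} + D = 27 - 2396 = -2369$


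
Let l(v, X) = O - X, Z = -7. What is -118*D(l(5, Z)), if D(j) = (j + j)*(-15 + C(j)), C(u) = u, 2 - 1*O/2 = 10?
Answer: -50976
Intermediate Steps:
O = -16 (O = 4 - 2*10 = 4 - 20 = -16)
l(v, X) = -16 - X
D(j) = 2*j*(-15 + j) (D(j) = (j + j)*(-15 + j) = (2*j)*(-15 + j) = 2*j*(-15 + j))
-118*D(l(5, Z)) = -236*(-16 - 1*(-7))*(-15 + (-16 - 1*(-7))) = -236*(-16 + 7)*(-15 + (-16 + 7)) = -236*(-9)*(-15 - 9) = -236*(-9)*(-24) = -118*432 = -50976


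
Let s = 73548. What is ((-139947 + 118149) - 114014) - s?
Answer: -209360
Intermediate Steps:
((-139947 + 118149) - 114014) - s = ((-139947 + 118149) - 114014) - 1*73548 = (-21798 - 114014) - 73548 = -135812 - 73548 = -209360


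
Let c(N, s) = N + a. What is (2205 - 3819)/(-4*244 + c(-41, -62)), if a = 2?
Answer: 1614/1015 ≈ 1.5901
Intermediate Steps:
c(N, s) = 2 + N (c(N, s) = N + 2 = 2 + N)
(2205 - 3819)/(-4*244 + c(-41, -62)) = (2205 - 3819)/(-4*244 + (2 - 41)) = -1614/(-976 - 39) = -1614/(-1015) = -1614*(-1/1015) = 1614/1015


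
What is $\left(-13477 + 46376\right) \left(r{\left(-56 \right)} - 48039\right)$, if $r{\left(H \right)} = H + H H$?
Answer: $-1479106141$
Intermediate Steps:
$r{\left(H \right)} = H + H^{2}$
$\left(-13477 + 46376\right) \left(r{\left(-56 \right)} - 48039\right) = \left(-13477 + 46376\right) \left(- 56 \left(1 - 56\right) - 48039\right) = 32899 \left(\left(-56\right) \left(-55\right) - 48039\right) = 32899 \left(3080 - 48039\right) = 32899 \left(-44959\right) = -1479106141$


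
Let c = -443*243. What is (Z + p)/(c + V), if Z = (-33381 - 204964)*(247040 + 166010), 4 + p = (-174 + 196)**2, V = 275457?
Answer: -2590747415/4416 ≈ -5.8667e+5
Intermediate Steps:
c = -107649
p = 480 (p = -4 + (-174 + 196)**2 = -4 + 22**2 = -4 + 484 = 480)
Z = -98448402250 (Z = -238345*413050 = -98448402250)
(Z + p)/(c + V) = (-98448402250 + 480)/(-107649 + 275457) = -98448401770/167808 = -98448401770*1/167808 = -2590747415/4416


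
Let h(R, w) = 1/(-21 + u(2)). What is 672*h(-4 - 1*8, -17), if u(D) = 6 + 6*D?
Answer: -224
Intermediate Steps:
h(R, w) = -⅓ (h(R, w) = 1/(-21 + (6 + 6*2)) = 1/(-21 + (6 + 12)) = 1/(-21 + 18) = 1/(-3) = -⅓)
672*h(-4 - 1*8, -17) = 672*(-⅓) = -224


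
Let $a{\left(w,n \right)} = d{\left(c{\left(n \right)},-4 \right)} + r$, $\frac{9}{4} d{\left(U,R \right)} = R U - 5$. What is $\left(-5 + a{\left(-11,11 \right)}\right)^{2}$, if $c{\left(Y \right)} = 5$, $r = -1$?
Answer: $\frac{23716}{81} \approx 292.79$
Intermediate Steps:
$d{\left(U,R \right)} = - \frac{20}{9} + \frac{4 R U}{9}$ ($d{\left(U,R \right)} = \frac{4 \left(R U - 5\right)}{9} = \frac{4 \left(-5 + R U\right)}{9} = - \frac{20}{9} + \frac{4 R U}{9}$)
$a{\left(w,n \right)} = - \frac{109}{9}$ ($a{\left(w,n \right)} = \left(- \frac{20}{9} + \frac{4}{9} \left(-4\right) 5\right) - 1 = \left(- \frac{20}{9} - \frac{80}{9}\right) - 1 = - \frac{100}{9} - 1 = - \frac{109}{9}$)
$\left(-5 + a{\left(-11,11 \right)}\right)^{2} = \left(-5 - \frac{109}{9}\right)^{2} = \left(- \frac{154}{9}\right)^{2} = \frac{23716}{81}$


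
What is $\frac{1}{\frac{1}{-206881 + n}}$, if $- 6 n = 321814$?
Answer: $- \frac{781550}{3} \approx -2.6052 \cdot 10^{5}$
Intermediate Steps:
$n = - \frac{160907}{3}$ ($n = \left(- \frac{1}{6}\right) 321814 = - \frac{160907}{3} \approx -53636.0$)
$\frac{1}{\frac{1}{-206881 + n}} = \frac{1}{\frac{1}{-206881 - \frac{160907}{3}}} = \frac{1}{\frac{1}{- \frac{781550}{3}}} = \frac{1}{- \frac{3}{781550}} = - \frac{781550}{3}$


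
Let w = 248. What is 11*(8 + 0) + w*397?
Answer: 98544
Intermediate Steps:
11*(8 + 0) + w*397 = 11*(8 + 0) + 248*397 = 11*8 + 98456 = 88 + 98456 = 98544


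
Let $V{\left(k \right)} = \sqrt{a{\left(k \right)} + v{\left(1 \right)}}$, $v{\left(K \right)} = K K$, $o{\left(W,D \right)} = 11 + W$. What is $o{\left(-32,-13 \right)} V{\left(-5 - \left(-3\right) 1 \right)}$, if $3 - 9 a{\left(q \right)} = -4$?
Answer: $-28$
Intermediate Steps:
$a{\left(q \right)} = \frac{7}{9}$ ($a{\left(q \right)} = \frac{1}{3} - - \frac{4}{9} = \frac{1}{3} + \frac{4}{9} = \frac{7}{9}$)
$v{\left(K \right)} = K^{2}$
$V{\left(k \right)} = \frac{4}{3}$ ($V{\left(k \right)} = \sqrt{\frac{7}{9} + 1^{2}} = \sqrt{\frac{7}{9} + 1} = \sqrt{\frac{16}{9}} = \frac{4}{3}$)
$o{\left(-32,-13 \right)} V{\left(-5 - \left(-3\right) 1 \right)} = \left(11 - 32\right) \frac{4}{3} = \left(-21\right) \frac{4}{3} = -28$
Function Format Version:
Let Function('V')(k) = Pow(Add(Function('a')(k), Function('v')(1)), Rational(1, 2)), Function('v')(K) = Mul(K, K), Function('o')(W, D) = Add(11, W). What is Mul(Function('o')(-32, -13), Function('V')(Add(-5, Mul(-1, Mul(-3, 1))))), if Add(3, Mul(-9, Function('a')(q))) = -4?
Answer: -28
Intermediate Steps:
Function('a')(q) = Rational(7, 9) (Function('a')(q) = Add(Rational(1, 3), Mul(Rational(-1, 9), -4)) = Add(Rational(1, 3), Rational(4, 9)) = Rational(7, 9))
Function('v')(K) = Pow(K, 2)
Function('V')(k) = Rational(4, 3) (Function('V')(k) = Pow(Add(Rational(7, 9), Pow(1, 2)), Rational(1, 2)) = Pow(Add(Rational(7, 9), 1), Rational(1, 2)) = Pow(Rational(16, 9), Rational(1, 2)) = Rational(4, 3))
Mul(Function('o')(-32, -13), Function('V')(Add(-5, Mul(-1, Mul(-3, 1))))) = Mul(Add(11, -32), Rational(4, 3)) = Mul(-21, Rational(4, 3)) = -28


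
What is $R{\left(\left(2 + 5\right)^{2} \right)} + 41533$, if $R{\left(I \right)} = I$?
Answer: $41582$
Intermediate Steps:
$R{\left(\left(2 + 5\right)^{2} \right)} + 41533 = \left(2 + 5\right)^{2} + 41533 = 7^{2} + 41533 = 49 + 41533 = 41582$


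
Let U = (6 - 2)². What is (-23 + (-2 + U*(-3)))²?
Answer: 5329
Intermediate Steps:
U = 16 (U = 4² = 16)
(-23 + (-2 + U*(-3)))² = (-23 + (-2 + 16*(-3)))² = (-23 + (-2 - 48))² = (-23 - 50)² = (-73)² = 5329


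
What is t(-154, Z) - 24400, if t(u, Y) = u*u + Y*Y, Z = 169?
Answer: 27877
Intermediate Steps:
t(u, Y) = Y² + u² (t(u, Y) = u² + Y² = Y² + u²)
t(-154, Z) - 24400 = (169² + (-154)²) - 24400 = (28561 + 23716) - 24400 = 52277 - 24400 = 27877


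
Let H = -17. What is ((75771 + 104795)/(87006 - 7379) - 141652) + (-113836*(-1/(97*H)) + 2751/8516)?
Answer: -158468531484443971/1118192724268 ≈ -1.4172e+5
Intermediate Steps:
((75771 + 104795)/(87006 - 7379) - 141652) + (-113836*(-1/(97*H)) + 2751/8516) = ((75771 + 104795)/(87006 - 7379) - 141652) + (-113836/((-97*(-17))) + 2751/8516) = (180566/79627 - 141652) + (-113836/1649 + 2751*(1/8516)) = (180566*(1/79627) - 141652) + (-113836*1/1649 + 2751/8516) = (180566/79627 - 141652) + (-113836/1649 + 2751/8516) = -11279143238/79627 - 964890977/14042884 = -158468531484443971/1118192724268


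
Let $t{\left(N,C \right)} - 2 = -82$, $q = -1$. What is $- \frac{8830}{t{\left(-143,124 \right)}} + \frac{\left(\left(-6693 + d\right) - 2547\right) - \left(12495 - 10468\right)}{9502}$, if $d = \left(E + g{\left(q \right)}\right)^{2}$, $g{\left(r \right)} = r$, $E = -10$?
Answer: $\frac{4150549}{38008} \approx 109.2$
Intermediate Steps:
$t{\left(N,C \right)} = -80$ ($t{\left(N,C \right)} = 2 - 82 = -80$)
$d = 121$ ($d = \left(-10 - 1\right)^{2} = \left(-11\right)^{2} = 121$)
$- \frac{8830}{t{\left(-143,124 \right)}} + \frac{\left(\left(-6693 + d\right) - 2547\right) - \left(12495 - 10468\right)}{9502} = - \frac{8830}{-80} + \frac{\left(\left(-6693 + 121\right) - 2547\right) - \left(12495 - 10468\right)}{9502} = \left(-8830\right) \left(- \frac{1}{80}\right) + \left(\left(-6572 - 2547\right) - \left(12495 - 10468\right)\right) \frac{1}{9502} = \frac{883}{8} + \left(-9119 - 2027\right) \frac{1}{9502} = \frac{883}{8} - \frac{5573}{4751} = \frac{4150549}{38008}$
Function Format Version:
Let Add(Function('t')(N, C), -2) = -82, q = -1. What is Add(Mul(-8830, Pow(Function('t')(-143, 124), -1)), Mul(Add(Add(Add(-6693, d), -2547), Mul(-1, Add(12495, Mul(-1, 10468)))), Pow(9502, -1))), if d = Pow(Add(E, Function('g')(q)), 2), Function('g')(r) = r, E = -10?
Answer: Rational(4150549, 38008) ≈ 109.20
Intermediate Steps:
Function('t')(N, C) = -80 (Function('t')(N, C) = Add(2, -82) = -80)
d = 121 (d = Pow(Add(-10, -1), 2) = Pow(-11, 2) = 121)
Add(Mul(-8830, Pow(Function('t')(-143, 124), -1)), Mul(Add(Add(Add(-6693, d), -2547), Mul(-1, Add(12495, Mul(-1, 10468)))), Pow(9502, -1))) = Add(Mul(-8830, Pow(-80, -1)), Mul(Add(Add(Add(-6693, 121), -2547), Mul(-1, Add(12495, Mul(-1, 10468)))), Pow(9502, -1))) = Add(Mul(-8830, Rational(-1, 80)), Mul(Add(Add(-6572, -2547), Mul(-1, Add(12495, -10468))), Rational(1, 9502))) = Add(Rational(883, 8), Mul(Add(-9119, Mul(-1, 2027)), Rational(1, 9502))) = Add(Rational(883, 8), Mul(Add(-9119, -2027), Rational(1, 9502))) = Add(Rational(883, 8), Mul(-11146, Rational(1, 9502))) = Add(Rational(883, 8), Rational(-5573, 4751)) = Rational(4150549, 38008)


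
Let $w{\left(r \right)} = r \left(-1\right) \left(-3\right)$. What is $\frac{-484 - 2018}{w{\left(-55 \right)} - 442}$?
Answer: $\frac{2502}{607} \approx 4.1219$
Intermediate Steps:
$w{\left(r \right)} = 3 r$ ($w{\left(r \right)} = - r \left(-3\right) = 3 r$)
$\frac{-484 - 2018}{w{\left(-55 \right)} - 442} = \frac{-484 - 2018}{3 \left(-55\right) - 442} = - \frac{2502}{-165 - 442} = - \frac{2502}{-607} = \left(-2502\right) \left(- \frac{1}{607}\right) = \frac{2502}{607}$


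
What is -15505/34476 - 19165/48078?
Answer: -234363655/276256188 ≈ -0.84836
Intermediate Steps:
-15505/34476 - 19165/48078 = -234363655/276256188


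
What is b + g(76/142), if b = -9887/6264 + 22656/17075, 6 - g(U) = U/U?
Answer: 507885659/106957800 ≈ 4.7485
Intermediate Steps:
g(U) = 5 (g(U) = 6 - U/U = 6 - 1*1 = 6 - 1 = 5)
b = -26903341/106957800 (b = -9887*1/6264 + 22656*(1/17075) = -9887/6264 + 22656/17075 = -26903341/106957800 ≈ -0.25153)
b + g(76/142) = -26903341/106957800 + 5 = 507885659/106957800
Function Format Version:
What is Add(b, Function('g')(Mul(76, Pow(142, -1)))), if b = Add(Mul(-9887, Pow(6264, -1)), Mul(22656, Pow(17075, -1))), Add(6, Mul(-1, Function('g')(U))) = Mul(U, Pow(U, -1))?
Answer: Rational(507885659, 106957800) ≈ 4.7485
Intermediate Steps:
Function('g')(U) = 5 (Function('g')(U) = Add(6, Mul(-1, Mul(U, Pow(U, -1)))) = Add(6, Mul(-1, 1)) = Add(6, -1) = 5)
b = Rational(-26903341, 106957800) (b = Add(Mul(-9887, Rational(1, 6264)), Mul(22656, Rational(1, 17075))) = Add(Rational(-9887, 6264), Rational(22656, 17075)) = Rational(-26903341, 106957800) ≈ -0.25153)
Add(b, Function('g')(Mul(76, Pow(142, -1)))) = Add(Rational(-26903341, 106957800), 5) = Rational(507885659, 106957800)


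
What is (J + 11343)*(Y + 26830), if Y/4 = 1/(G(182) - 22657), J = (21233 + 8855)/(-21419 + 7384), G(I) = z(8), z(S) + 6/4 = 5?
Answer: 193483634793833434/635883745 ≈ 3.0427e+8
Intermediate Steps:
z(S) = 7/2 (z(S) = -3/2 + 5 = 7/2)
G(I) = 7/2
J = -30088/14035 (J = 30088/(-14035) = 30088*(-1/14035) = -30088/14035 ≈ -2.1438)
Y = -8/45307 (Y = 4/(7/2 - 22657) = 4/(-45307/2) = 4*(-2/45307) = -8/45307 ≈ -0.00017657)
(J + 11343)*(Y + 26830) = (-30088/14035 + 11343)*(-8/45307 + 26830) = (159168917/14035)*(1215586802/45307) = 193483634793833434/635883745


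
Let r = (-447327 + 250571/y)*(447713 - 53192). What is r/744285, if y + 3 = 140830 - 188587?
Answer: -2809592886083137/11849017200 ≈ -2.3712e+5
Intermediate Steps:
y = -47760 (y = -3 + (140830 - 188587) = -3 - 47757 = -47760)
r = -2809592886083137/15920 (r = (-447327 + 250571/(-47760))*(447713 - 53192) = (-447327 + 250571*(-1/47760))*394521 = (-447327 - 250571/47760)*394521 = -21364588091/47760*394521 = -2809592886083137/15920 ≈ -1.7648e+11)
r/744285 = -2809592886083137/15920/744285 = -2809592886083137/15920*1/744285 = -2809592886083137/11849017200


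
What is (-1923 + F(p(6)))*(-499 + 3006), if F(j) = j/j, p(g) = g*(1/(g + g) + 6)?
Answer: -4818454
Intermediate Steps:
p(g) = g*(6 + 1/(2*g)) (p(g) = g*(1/(2*g) + 6) = g*(6 + 1/(2*g)))
F(j) = 1
(-1923 + F(p(6)))*(-499 + 3006) = (-1923 + 1)*(-499 + 3006) = -1922*2507 = -4818454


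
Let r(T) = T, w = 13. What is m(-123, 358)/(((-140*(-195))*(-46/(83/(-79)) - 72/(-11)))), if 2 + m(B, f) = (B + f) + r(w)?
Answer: 37433/209072500 ≈ 0.00017904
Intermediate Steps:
m(B, f) = 11 + B + f (m(B, f) = -2 + ((B + f) + 13) = -2 + (13 + B + f) = 11 + B + f)
m(-123, 358)/(((-140*(-195))*(-46/(83/(-79)) - 72/(-11)))) = (11 - 123 + 358)/(((-140*(-195))*(-46/(83/(-79)) - 72/(-11)))) = 246/((27300*(-46/(83*(-1/79)) - 72*(-1/11)))) = 246/((27300*(-46/(-83/79) + 72/11))) = 246/((27300*(-46*(-79/83) + 72/11))) = 246/((27300*(3634/83 + 72/11))) = 246/((27300*(45950/913))) = 246/(1254435000/913) = 246*(913/1254435000) = 37433/209072500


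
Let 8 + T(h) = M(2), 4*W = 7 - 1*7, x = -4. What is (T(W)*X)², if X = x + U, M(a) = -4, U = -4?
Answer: 9216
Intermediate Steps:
W = 0 (W = (7 - 1*7)/4 = (7 - 7)/4 = (¼)*0 = 0)
T(h) = -12 (T(h) = -8 - 4 = -12)
X = -8 (X = -4 - 4 = -8)
(T(W)*X)² = (-12*(-8))² = 96² = 9216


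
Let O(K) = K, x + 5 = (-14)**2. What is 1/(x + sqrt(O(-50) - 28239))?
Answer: 191/64770 - I*sqrt(28289)/64770 ≈ 0.0029489 - 0.0025968*I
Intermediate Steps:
x = 191 (x = -5 + (-14)**2 = -5 + 196 = 191)
1/(x + sqrt(O(-50) - 28239)) = 1/(191 + sqrt(-50 - 28239)) = 1/(191 + sqrt(-28289)) = 1/(191 + I*sqrt(28289))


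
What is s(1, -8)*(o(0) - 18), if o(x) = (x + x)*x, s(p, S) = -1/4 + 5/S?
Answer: 63/4 ≈ 15.750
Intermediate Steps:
s(p, S) = -1/4 + 5/S (s(p, S) = -1*1/4 + 5/S = -1/4 + 5/S)
o(x) = 2*x**2 (o(x) = (2*x)*x = 2*x**2)
s(1, -8)*(o(0) - 18) = ((1/4)*(20 - 1*(-8))/(-8))*(2*0**2 - 18) = ((1/4)*(-1/8)*(20 + 8))*(2*0 - 18) = ((1/4)*(-1/8)*28)*(0 - 18) = -7/8*(-18) = 63/4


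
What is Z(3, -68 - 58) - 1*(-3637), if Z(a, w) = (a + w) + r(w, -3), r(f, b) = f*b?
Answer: 3892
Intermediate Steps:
r(f, b) = b*f
Z(a, w) = a - 2*w (Z(a, w) = (a + w) - 3*w = a - 2*w)
Z(3, -68 - 58) - 1*(-3637) = (3 - 2*(-68 - 58)) - 1*(-3637) = (3 - 2*(-126)) + 3637 = (3 + 252) + 3637 = 255 + 3637 = 3892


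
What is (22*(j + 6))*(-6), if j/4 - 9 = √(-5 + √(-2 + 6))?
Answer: -5544 - 528*I*√3 ≈ -5544.0 - 914.52*I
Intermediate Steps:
j = 36 + 4*I*√3 (j = 36 + 4*√(-5 + √(-2 + 6)) = 36 + 4*√(-5 + √4) = 36 + 4*√(-5 + 2) = 36 + 4*√(-3) = 36 + 4*(I*√3) = 36 + 4*I*√3 ≈ 36.0 + 6.9282*I)
(22*(j + 6))*(-6) = (22*((36 + 4*I*√3) + 6))*(-6) = (22*(42 + 4*I*√3))*(-6) = (924 + 88*I*√3)*(-6) = -5544 - 528*I*√3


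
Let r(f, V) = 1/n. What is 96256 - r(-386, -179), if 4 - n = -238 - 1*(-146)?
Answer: 9240575/96 ≈ 96256.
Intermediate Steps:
n = 96 (n = 4 - (-238 - 1*(-146)) = 4 - (-238 + 146) = 4 - 1*(-92) = 4 + 92 = 96)
r(f, V) = 1/96
96256 - r(-386, -179) = 96256 - 1*1/96 = 96256 - 1/96 = 9240575/96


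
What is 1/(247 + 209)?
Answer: 1/456 ≈ 0.0021930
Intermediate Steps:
1/(247 + 209) = 1/456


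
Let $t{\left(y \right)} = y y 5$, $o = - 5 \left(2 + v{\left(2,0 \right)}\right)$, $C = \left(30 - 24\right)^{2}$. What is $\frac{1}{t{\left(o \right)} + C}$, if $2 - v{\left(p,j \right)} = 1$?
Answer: $\frac{1}{1161} \approx 0.00086133$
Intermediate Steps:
$v{\left(p,j \right)} = 1$ ($v{\left(p,j \right)} = 2 - 1 = 1$)
$C = 36$ ($C = 6^{2} = 36$)
$o = -15$ ($o = - 5 \left(2 + 1\right) = \left(-5\right) 3 = -15$)
$t{\left(y \right)} = 5 y^{2}$ ($t{\left(y \right)} = y^{2} \cdot 5 = 5 y^{2}$)
$\frac{1}{t{\left(o \right)} + C} = \frac{1}{5 \left(-15\right)^{2} + 36} = \frac{1}{5 \cdot 225 + 36} = \frac{1}{1125 + 36} = \frac{1}{1161}$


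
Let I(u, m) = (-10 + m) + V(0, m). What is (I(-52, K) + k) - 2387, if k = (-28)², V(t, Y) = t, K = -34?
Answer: -1647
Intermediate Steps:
I(u, m) = -10 + m (I(u, m) = (-10 + m) + 0 = -10 + m)
k = 784
(I(-52, K) + k) - 2387 = ((-10 - 34) + 784) - 2387 = (-44 + 784) - 2387 = 740 - 2387 = -1647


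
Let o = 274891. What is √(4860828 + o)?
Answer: √5135719 ≈ 2266.2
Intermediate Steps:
√(4860828 + o) = √(4860828 + 274891) = √5135719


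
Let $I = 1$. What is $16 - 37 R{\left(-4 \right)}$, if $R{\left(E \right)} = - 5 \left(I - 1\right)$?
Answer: $16$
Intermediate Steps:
$R{\left(E \right)} = 0$ ($R{\left(E \right)} = - 5 \left(1 - 1\right) = \left(-5\right) 0 = 0$)
$16 - 37 R{\left(-4 \right)} = 16 - 0 = 16 + 0 = 16$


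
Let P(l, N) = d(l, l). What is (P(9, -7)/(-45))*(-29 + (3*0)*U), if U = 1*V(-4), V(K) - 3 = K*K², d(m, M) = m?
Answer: 29/5 ≈ 5.8000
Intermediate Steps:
P(l, N) = l
V(K) = 3 + K³ (V(K) = 3 + K*K² = 3 + K³)
U = -61 (U = 1*(3 + (-4)³) = 1*(3 - 64) = 1*(-61) = -61)
(P(9, -7)/(-45))*(-29 + (3*0)*U) = (9/(-45))*(-29 + (3*0)*(-61)) = (9*(-1/45))*(-29 + 0*(-61)) = -(-29 + 0)/5 = -⅕*(-29) = 29/5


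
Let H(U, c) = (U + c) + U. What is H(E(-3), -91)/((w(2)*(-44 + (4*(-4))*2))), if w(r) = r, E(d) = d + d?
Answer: 103/152 ≈ 0.67763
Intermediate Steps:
E(d) = 2*d
H(U, c) = c + 2*U
H(E(-3), -91)/((w(2)*(-44 + (4*(-4))*2))) = (-91 + 2*(2*(-3)))/((2*(-44 + (4*(-4))*2))) = (-91 + 2*(-6))/((2*(-44 - 16*2))) = (-91 - 12)/((2*(-44 - 32))) = -103/(2*(-76)) = -103/(-152) = -103*(-1/152) = 103/152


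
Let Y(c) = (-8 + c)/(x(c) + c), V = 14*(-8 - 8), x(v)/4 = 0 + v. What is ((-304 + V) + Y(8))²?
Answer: 278784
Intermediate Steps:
x(v) = 4*v (x(v) = 4*(0 + v) = 4*v)
V = -224 (V = 14*(-16) = -224)
Y(c) = (-8 + c)/(5*c) (Y(c) = (-8 + c)/(4*c + c) = (-8 + c)/((5*c)) = (-8 + c)*(1/(5*c)) = (-8 + c)/(5*c))
((-304 + V) + Y(8))² = ((-304 - 224) + (⅕)*(-8 + 8)/8)² = (-528 + (⅕)*(⅛)*0)² = (-528 + 0)² = (-528)² = 278784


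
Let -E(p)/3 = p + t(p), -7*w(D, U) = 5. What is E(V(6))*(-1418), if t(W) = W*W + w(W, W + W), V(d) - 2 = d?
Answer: 2122746/7 ≈ 3.0325e+5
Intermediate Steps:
V(d) = 2 + d
w(D, U) = -5/7 (w(D, U) = -⅐*5 = -5/7)
t(W) = -5/7 + W² (t(W) = W*W - 5/7 = W² - 5/7 = -5/7 + W²)
E(p) = 15/7 - 3*p - 3*p² (E(p) = -3*(p + (-5/7 + p²)) = -3*(-5/7 + p + p²) = 15/7 - 3*p - 3*p²)
E(V(6))*(-1418) = (15/7 - 3*(2 + 6) - 3*(2 + 6)²)*(-1418) = (15/7 - 3*8 - 3*8²)*(-1418) = (15/7 - 24 - 3*64)*(-1418) = (15/7 - 24 - 192)*(-1418) = -1497/7*(-1418) = 2122746/7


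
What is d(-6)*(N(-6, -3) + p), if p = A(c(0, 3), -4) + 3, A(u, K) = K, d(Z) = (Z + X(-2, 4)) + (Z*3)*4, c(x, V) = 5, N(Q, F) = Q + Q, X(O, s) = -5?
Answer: 1079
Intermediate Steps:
N(Q, F) = 2*Q
d(Z) = -5 + 13*Z (d(Z) = (Z - 5) + (Z*3)*4 = (-5 + Z) + (3*Z)*4 = (-5 + Z) + 12*Z = -5 + 13*Z)
p = -1 (p = -4 + 3 = -1)
d(-6)*(N(-6, -3) + p) = (-5 + 13*(-6))*(2*(-6) - 1) = (-5 - 78)*(-12 - 1) = -83*(-13) = 1079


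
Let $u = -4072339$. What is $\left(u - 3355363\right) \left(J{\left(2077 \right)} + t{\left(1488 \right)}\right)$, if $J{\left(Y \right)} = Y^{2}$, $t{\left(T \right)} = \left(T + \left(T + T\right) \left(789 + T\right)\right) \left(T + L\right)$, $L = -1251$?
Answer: $-11963517425573318$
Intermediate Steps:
$t{\left(T \right)} = \left(-1251 + T\right) \left(T + 2 T \left(789 + T\right)\right)$ ($t{\left(T \right)} = \left(T + \left(T + T\right) \left(789 + T\right)\right) \left(T - 1251\right) = \left(T + 2 T \left(789 + T\right)\right) \left(-1251 + T\right) = \left(-1251 + T\right) \left(T + 2 T \left(789 + T\right)\right)$)
$\left(u - 3355363\right) \left(J{\left(2077 \right)} + t{\left(1488 \right)}\right) = \left(-4072339 - 3355363\right) \left(2077^{2} + 1488 \left(-1975329 - 1373424 + 2 \cdot 1488^{2}\right)\right) = - 7427702 \left(4313929 + 1488 \left(-1975329 - 1373424 + 2 \cdot 2214144\right)\right) = - 7427702 \left(4313929 + 1488 \left(-1975329 - 1373424 + 4428288\right)\right) = - 7427702 \left(4313929 + 1488 \cdot 1079535\right) = - 7427702 \left(4313929 + 1606348080\right) = \left(-7427702\right) 1610662009 = -11963517425573318$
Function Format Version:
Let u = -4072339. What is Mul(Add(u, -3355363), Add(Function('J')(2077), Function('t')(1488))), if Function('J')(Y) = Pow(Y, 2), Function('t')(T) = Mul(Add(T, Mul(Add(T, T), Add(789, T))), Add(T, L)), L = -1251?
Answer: -11963517425573318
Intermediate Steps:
Function('t')(T) = Mul(Add(-1251, T), Add(T, Mul(2, T, Add(789, T)))) (Function('t')(T) = Mul(Add(T, Mul(Add(T, T), Add(789, T))), Add(T, -1251)) = Mul(Add(T, Mul(Mul(2, T), Add(789, T))), Add(-1251, T)) = Mul(Add(T, Mul(2, T, Add(789, T))), Add(-1251, T)) = Mul(Add(-1251, T), Add(T, Mul(2, T, Add(789, T)))))
Mul(Add(u, -3355363), Add(Function('J')(2077), Function('t')(1488))) = Mul(Add(-4072339, -3355363), Add(Pow(2077, 2), Mul(1488, Add(-1975329, Mul(-923, 1488), Mul(2, Pow(1488, 2)))))) = Mul(-7427702, Add(4313929, Mul(1488, Add(-1975329, -1373424, Mul(2, 2214144))))) = Mul(-7427702, Add(4313929, Mul(1488, Add(-1975329, -1373424, 4428288)))) = Mul(-7427702, Add(4313929, Mul(1488, 1079535))) = Mul(-7427702, Add(4313929, 1606348080)) = Mul(-7427702, 1610662009) = -11963517425573318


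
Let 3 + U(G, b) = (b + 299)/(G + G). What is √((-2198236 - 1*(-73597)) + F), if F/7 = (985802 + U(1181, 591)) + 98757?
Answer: 2*√1906378735087/1181 ≈ 2338.2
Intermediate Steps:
U(G, b) = -3 + (299 + b)/(2*G) (U(G, b) = -3 + (b + 299)/(G + G) = -3 + (299 + b)/((2*G)) = -3 + (299 + b)*(1/(2*G)) = -3 + (299 + b)/(2*G))
F = 8966027567/1181 (F = 7*((985802 + (½)*(299 + 591 - 6*1181)/1181) + 98757) = 7*((985802 + (½)*(1/1181)*(299 + 591 - 7086)) + 98757) = 7*((985802 + (½)*(1/1181)*(-6196)) + 98757) = 7*((985802 - 3098/1181) + 98757) = 7*(1164229064/1181 + 98757) = 7*(1280861081/1181) = 8966027567/1181 ≈ 7.5919e+6)
√((-2198236 - 1*(-73597)) + F) = √((-2198236 - 1*(-73597)) + 8966027567/1181) = √((-2198236 + 73597) + 8966027567/1181) = √(-2124639 + 8966027567/1181) = √(6456828908/1181) = 2*√1906378735087/1181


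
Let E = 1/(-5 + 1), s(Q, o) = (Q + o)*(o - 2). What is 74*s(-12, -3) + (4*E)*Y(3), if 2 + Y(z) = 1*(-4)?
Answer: 5556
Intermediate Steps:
s(Q, o) = (-2 + o)*(Q + o) (s(Q, o) = (Q + o)*(-2 + o) = (-2 + o)*(Q + o))
E = -1/4 (E = 1/(-4) = -1/4 ≈ -0.25000)
Y(z) = -6 (Y(z) = -2 + 1*(-4) = -2 - 4 = -6)
74*s(-12, -3) + (4*E)*Y(3) = 74*((-3)**2 - 2*(-12) - 2*(-3) - 12*(-3)) + (4*(-1/4))*(-6) = 74*(9 + 24 + 6 + 36) - 1*(-6) = 74*75 + 6 = 5550 + 6 = 5556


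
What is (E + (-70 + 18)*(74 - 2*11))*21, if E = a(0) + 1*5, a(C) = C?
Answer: -56679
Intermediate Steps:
E = 5 (E = 0 + 1*5 = 0 + 5 = 5)
(E + (-70 + 18)*(74 - 2*11))*21 = (5 + (-70 + 18)*(74 - 2*11))*21 = (5 - 52*(74 - 22))*21 = (5 - 52*52)*21 = (5 - 2704)*21 = -2699*21 = -56679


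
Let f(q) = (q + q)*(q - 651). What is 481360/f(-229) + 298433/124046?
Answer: 51133869/14203267 ≈ 3.6001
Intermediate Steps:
f(q) = 2*q*(-651 + q) (f(q) = (2*q)*(-651 + q) = 2*q*(-651 + q))
481360/f(-229) + 298433/124046 = 481360/((2*(-229)*(-651 - 229))) + 298433/124046 = 481360/((2*(-229)*(-880))) + 298433*(1/124046) = 481360/403040 + 298433/124046 = 481360*(1/403040) + 298433/124046 = 547/458 + 298433/124046 = 51133869/14203267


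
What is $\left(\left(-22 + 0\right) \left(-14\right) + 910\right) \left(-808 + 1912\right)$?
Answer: $1344672$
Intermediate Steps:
$\left(\left(-22 + 0\right) \left(-14\right) + 910\right) \left(-808 + 1912\right) = \left(\left(-22\right) \left(-14\right) + 910\right) 1104 = \left(308 + 910\right) 1104 = 1218 \cdot 1104 = 1344672$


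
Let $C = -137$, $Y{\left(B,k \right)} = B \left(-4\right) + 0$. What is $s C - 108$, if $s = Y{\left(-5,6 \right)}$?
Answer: $-2848$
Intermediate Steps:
$Y{\left(B,k \right)} = - 4 B$ ($Y{\left(B,k \right)} = - 4 B + 0 = - 4 B$)
$s = 20$ ($s = \left(-4\right) \left(-5\right) = 20$)
$s C - 108 = 20 \left(-137\right) - 108 = -2740 - 108 = -2848$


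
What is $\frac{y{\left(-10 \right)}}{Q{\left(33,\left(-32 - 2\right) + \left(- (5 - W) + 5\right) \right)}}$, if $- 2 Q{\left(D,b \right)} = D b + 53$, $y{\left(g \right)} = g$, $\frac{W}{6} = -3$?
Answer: $- \frac{20}{1663} \approx -0.012026$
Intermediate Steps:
$W = -18$ ($W = 6 \left(-3\right) = -18$)
$Q{\left(D,b \right)} = - \frac{53}{2} - \frac{D b}{2}$ ($Q{\left(D,b \right)} = - \frac{D b + 53}{2} = - \frac{53 + D b}{2} = - \frac{53}{2} - \frac{D b}{2}$)
$\frac{y{\left(-10 \right)}}{Q{\left(33,\left(-32 - 2\right) + \left(- (5 - W) + 5\right) \right)}} = - \frac{10}{- \frac{53}{2} - \frac{33 \left(\left(-32 - 2\right) + \left(- (5 - -18) + 5\right)\right)}{2}} = - \frac{10}{- \frac{53}{2} - \frac{33 \left(-34 + \left(- (5 + 18) + 5\right)\right)}{2}} = - \frac{10}{- \frac{53}{2} - \frac{33 \left(-34 + \left(\left(-1\right) 23 + 5\right)\right)}{2}} = - \frac{10}{- \frac{53}{2} - \frac{33 \left(-34 + \left(-23 + 5\right)\right)}{2}} = - \frac{10}{- \frac{53}{2} - \frac{33 \left(-34 - 18\right)}{2}} = - \frac{10}{- \frac{53}{2} - \frac{33}{2} \left(-52\right)} = - \frac{10}{- \frac{53}{2} + 858} = - \frac{10}{\frac{1663}{2}} = \left(-10\right) \frac{2}{1663} = - \frac{20}{1663}$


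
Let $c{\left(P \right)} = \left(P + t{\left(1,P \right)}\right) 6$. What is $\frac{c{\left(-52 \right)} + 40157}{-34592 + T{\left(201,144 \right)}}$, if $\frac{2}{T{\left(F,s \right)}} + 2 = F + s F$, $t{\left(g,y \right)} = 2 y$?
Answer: $- \frac{1143017603}{1008114654} \approx -1.1338$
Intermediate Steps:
$T{\left(F,s \right)} = \frac{2}{-2 + F + F s}$ ($T{\left(F,s \right)} = \frac{2}{-2 + \left(F + s F\right)} = \frac{2}{-2 + \left(F + F s\right)} = \frac{2}{-2 + F + F s}$)
$c{\left(P \right)} = 18 P$ ($c{\left(P \right)} = \left(P + 2 P\right) 6 = 3 P 6 = 18 P$)
$\frac{c{\left(-52 \right)} + 40157}{-34592 + T{\left(201,144 \right)}} = \frac{18 \left(-52\right) + 40157}{-34592 + \frac{2}{-2 + 201 + 201 \cdot 144}} = \frac{-936 + 40157}{-34592 + \frac{2}{-2 + 201 + 28944}} = \frac{39221}{-34592 + \frac{2}{29143}} = \frac{39221}{- \frac{1008114654}{29143}} = 39221 \left(- \frac{29143}{1008114654}\right) = - \frac{1143017603}{1008114654}$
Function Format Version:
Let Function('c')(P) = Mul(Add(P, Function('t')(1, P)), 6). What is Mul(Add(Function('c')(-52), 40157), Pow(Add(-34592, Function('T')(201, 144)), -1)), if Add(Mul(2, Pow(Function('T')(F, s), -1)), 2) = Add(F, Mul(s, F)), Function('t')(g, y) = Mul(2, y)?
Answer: Rational(-1143017603, 1008114654) ≈ -1.1338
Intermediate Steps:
Function('T')(F, s) = Mul(2, Pow(Add(-2, F, Mul(F, s)), -1)) (Function('T')(F, s) = Mul(2, Pow(Add(-2, Add(F, Mul(s, F))), -1)) = Mul(2, Pow(Add(-2, Add(F, Mul(F, s))), -1)) = Mul(2, Pow(Add(-2, F, Mul(F, s)), -1)))
Function('c')(P) = Mul(18, P) (Function('c')(P) = Mul(Add(P, Mul(2, P)), 6) = Mul(Mul(3, P), 6) = Mul(18, P))
Mul(Add(Function('c')(-52), 40157), Pow(Add(-34592, Function('T')(201, 144)), -1)) = Mul(Add(Mul(18, -52), 40157), Pow(Add(-34592, Mul(2, Pow(Add(-2, 201, Mul(201, 144)), -1))), -1)) = Mul(Add(-936, 40157), Pow(Add(-34592, Mul(2, Pow(Add(-2, 201, 28944), -1))), -1)) = Mul(39221, Pow(Add(-34592, Mul(2, Pow(29143, -1))), -1)) = Mul(39221, Pow(Add(-34592, Mul(2, Rational(1, 29143))), -1)) = Mul(39221, Pow(Add(-34592, Rational(2, 29143)), -1)) = Mul(39221, Pow(Rational(-1008114654, 29143), -1)) = Mul(39221, Rational(-29143, 1008114654)) = Rational(-1143017603, 1008114654)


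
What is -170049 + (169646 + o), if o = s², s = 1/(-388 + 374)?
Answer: -78987/196 ≈ -403.00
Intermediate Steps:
s = -1/14 (s = 1/(-14) = -1/14 ≈ -0.071429)
o = 1/196 (o = (-1/14)² = 1/196 ≈ 0.0051020)
-170049 + (169646 + o) = -170049 + (169646 + 1/196) = -170049 + 33250617/196 = -78987/196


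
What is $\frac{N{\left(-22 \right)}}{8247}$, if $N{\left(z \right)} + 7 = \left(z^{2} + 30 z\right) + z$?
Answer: $- \frac{205}{8247} \approx -0.024858$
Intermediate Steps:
$N{\left(z \right)} = -7 + z^{2} + 31 z$ ($N{\left(z \right)} = -7 + \left(\left(z^{2} + 30 z\right) + z\right) = -7 + \left(z^{2} + 31 z\right) = -7 + z^{2} + 31 z$)
$\frac{N{\left(-22 \right)}}{8247} = \frac{-7 + \left(-22\right)^{2} + 31 \left(-22\right)}{8247} = \left(-7 + 484 - 682\right) \frac{1}{8247} = \left(-205\right) \frac{1}{8247} = - \frac{205}{8247}$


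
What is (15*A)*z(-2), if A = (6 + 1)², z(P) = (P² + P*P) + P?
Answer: 4410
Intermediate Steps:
z(P) = P + 2*P² (z(P) = (P² + P²) + P = 2*P² + P = P + 2*P²)
A = 49 (A = 7² = 49)
(15*A)*z(-2) = (15*49)*(-2*(1 + 2*(-2))) = 735*(-2*(1 - 4)) = 735*(-2*(-3)) = 735*6 = 4410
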